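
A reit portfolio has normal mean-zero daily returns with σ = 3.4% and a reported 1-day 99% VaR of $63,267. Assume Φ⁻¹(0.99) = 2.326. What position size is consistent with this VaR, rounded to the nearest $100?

$800,000

VaR as a fraction of value: z·σ = 2.326 × 3.4% = 7.9084%.
Position = $63,267 / 0.079084 = $799,997.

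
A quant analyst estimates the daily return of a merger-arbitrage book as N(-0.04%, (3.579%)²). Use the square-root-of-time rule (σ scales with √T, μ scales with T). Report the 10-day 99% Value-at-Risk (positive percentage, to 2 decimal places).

26.73%

At 99%, z = 2.326.
σ_{10d} = 3.579% × √10 = 11.318%; μ_{10d} = 10 × -0.04% = -0.400%.
VaR = −(-0.400%) + 2.326 × 11.318% = 26.726%.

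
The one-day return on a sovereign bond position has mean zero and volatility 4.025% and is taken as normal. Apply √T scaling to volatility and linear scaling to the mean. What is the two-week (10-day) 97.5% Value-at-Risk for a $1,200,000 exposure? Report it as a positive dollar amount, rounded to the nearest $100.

$299,400

At 97.5%, z = 1.960.
σ_{10d} = 4.025% × √10 = 12.728%.
VaR = 1.960 × 12.728% = 24.947%.
On $1,200,000: 0.24947 × $1,200,000 = $299,364.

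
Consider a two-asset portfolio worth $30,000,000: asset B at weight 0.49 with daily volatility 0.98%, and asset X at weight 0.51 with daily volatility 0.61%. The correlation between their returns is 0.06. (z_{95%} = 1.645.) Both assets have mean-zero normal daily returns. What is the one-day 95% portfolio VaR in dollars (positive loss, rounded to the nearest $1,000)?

$290,000

σ_p² = 0.49²·0.98² + 0.51²·0.61² + 2·0.06·0.49·0.51·0.98·0.61 = 0.3453 (%²).
σ_p = √0.3453 = 0.588%.
VaR = 1.645 × 0.588% = 0.967%; on $30,000,000 that is $290,100.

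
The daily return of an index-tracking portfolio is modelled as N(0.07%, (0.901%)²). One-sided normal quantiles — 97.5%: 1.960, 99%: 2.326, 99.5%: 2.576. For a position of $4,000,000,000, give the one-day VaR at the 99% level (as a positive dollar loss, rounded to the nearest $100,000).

$81,000,000

VaR = −μ + z·σ = −(0.07%) + 2.326 × 0.901% = 2.026%.
On $4,000,000,000: 0.02026 × $4,000,000,000 = $81,040,000.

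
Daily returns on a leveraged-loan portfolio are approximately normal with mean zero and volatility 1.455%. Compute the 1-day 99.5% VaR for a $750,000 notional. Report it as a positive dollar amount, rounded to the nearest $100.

At 99.5% one-sided, z = 2.576.
VaR = z·σ = 2.576 × 1.455% = 3.748%.
On $750,000: 0.03748 × $750,000 = $28,110.

$28,100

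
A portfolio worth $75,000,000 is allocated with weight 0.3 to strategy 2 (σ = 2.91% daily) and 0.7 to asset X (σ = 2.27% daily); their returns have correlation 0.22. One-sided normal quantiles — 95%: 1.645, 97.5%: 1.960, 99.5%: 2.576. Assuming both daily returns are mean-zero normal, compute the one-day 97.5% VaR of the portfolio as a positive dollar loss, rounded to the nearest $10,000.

σ_p² = 0.3²·2.91² + 0.7²·2.27² + 2·0.22·0.3·0.7·2.91·2.27 = 3.8974 (%²).
σ_p = √3.8974 = 1.974%.
VaR = 1.960 × 1.974% = 3.869%; on $75,000,000 that is $2,901,750.

$2,900,000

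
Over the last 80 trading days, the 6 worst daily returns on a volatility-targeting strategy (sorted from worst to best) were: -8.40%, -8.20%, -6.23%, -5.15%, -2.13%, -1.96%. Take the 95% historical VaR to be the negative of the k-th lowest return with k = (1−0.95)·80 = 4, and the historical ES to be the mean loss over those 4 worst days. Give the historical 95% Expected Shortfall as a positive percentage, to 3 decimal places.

6.995%

The 4 worst returns sum to -27.98%.
ES = −(-27.98%) / 4 = 6.995%.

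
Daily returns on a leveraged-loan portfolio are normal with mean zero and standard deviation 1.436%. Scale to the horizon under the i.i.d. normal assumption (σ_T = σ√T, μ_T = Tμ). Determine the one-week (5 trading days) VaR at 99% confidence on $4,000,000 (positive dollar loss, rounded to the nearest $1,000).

At 99%, z = 2.326.
σ_{5d} = 1.436% × √5 = 3.211%.
VaR = 2.326 × 3.211% = 7.469%.
On $4,000,000: 0.07469 × $4,000,000 = $298,760.

$299,000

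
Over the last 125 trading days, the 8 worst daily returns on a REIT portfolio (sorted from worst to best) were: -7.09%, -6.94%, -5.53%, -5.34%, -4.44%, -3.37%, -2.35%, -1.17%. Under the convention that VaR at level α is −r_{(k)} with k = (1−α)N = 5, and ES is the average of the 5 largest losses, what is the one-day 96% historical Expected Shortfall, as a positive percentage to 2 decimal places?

The 5 worst returns sum to -29.34%.
ES = −(-29.34%) / 5 = 5.868% ≈ 5.87%.

5.87%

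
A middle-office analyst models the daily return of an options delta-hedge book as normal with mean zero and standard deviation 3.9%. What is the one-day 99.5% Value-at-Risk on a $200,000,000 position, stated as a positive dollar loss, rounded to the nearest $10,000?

$20,090,000

At 99.5% one-sided, z = 2.576.
VaR = z·σ = 2.576 × 3.9% = 10.046%.
On $200,000,000: 0.10046 × $200,000,000 = $20,092,000.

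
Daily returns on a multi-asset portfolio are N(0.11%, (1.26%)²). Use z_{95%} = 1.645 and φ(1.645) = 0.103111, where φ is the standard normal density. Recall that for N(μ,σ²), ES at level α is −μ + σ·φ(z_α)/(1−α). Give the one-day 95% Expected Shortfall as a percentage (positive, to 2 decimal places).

2.49%

Tail multiplier: φ(z)/(1−α) = 0.103111 / 0.05 = 2.062.
ES = −(0.11%) + 1.26% × 2.062 = 2.488%.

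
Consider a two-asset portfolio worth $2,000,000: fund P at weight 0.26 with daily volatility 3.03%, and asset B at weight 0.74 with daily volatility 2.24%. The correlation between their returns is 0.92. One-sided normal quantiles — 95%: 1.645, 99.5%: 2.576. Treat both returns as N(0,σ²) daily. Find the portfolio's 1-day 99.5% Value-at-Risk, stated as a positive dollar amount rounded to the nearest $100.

$123,800

σ_p² = 0.26²·3.03² + 0.74²·2.24² + 2·0.92·0.26·0.74·3.03·2.24 = 5.7710 (%²).
σ_p = √5.7710 = 2.402%.
VaR = 2.576 × 2.402% = 6.188%; on $2,000,000 that is $123,760.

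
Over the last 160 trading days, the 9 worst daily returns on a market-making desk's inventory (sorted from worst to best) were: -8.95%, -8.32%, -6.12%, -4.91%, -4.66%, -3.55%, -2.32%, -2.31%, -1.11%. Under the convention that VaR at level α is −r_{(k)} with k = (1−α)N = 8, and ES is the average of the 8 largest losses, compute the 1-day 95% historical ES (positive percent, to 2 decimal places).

5.14%

The 8 worst returns sum to -41.14%.
ES = −(-41.14%) / 8 = 5.1425% ≈ 5.14%.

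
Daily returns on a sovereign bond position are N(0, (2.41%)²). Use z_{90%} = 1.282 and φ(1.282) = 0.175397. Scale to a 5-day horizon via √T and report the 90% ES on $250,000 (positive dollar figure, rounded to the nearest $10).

σ_{5d} = 2.41% × √5 = 5.389%.
ES multiplier = φ(z)/(1−α) = 0.175397/0.1 = 1.754.
ES = 5.389% × 1.754 = 9.452%; on $250,000: $23,630.

$23,630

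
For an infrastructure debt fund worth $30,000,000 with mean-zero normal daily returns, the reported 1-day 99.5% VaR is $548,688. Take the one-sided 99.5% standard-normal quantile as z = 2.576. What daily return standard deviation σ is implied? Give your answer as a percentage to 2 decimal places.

0.71%

VaR as a fraction: $548,688 / $30,000,000 = 1.829%.
σ = VaR / z = 1.829% / 2.576 = 0.710%.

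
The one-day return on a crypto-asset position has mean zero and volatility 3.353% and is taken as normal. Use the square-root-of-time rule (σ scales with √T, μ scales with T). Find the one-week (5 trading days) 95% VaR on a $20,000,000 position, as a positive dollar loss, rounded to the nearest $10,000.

At 95%, z = 1.645.
σ_{5d} = 3.353% × √5 = 7.498%.
VaR = 1.645 × 7.498% = 12.334%.
On $20,000,000: 0.12334 × $20,000,000 = $2,466,800.

$2,470,000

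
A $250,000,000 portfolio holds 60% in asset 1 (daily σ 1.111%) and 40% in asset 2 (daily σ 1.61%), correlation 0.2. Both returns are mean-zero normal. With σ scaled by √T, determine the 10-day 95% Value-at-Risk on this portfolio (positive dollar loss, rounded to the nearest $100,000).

$13,200,000

σ_p = √(0.6²·1.111² + 0.4²·1.61² + 2·0.2·0.6·0.4·1.111·1.61) = 1.015%.
σ_{10d} = 1.015% × √10 = 3.210%.
z(95%) = 1.645.
VaR = 1.645 × 3.210% = 5.280%; on $250,000,000 that is $13,200,000.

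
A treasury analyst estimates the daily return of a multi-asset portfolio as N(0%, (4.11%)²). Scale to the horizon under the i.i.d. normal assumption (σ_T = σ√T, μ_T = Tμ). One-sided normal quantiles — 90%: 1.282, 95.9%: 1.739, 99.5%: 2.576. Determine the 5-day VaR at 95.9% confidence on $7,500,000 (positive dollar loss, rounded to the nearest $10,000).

$1,200,000

σ_{5d} = 4.11% × √5 = 9.190%.
VaR = 1.739 × 9.190% = 15.981%.
On $7,500,000: 0.15981 × $7,500,000 = $1,198,575.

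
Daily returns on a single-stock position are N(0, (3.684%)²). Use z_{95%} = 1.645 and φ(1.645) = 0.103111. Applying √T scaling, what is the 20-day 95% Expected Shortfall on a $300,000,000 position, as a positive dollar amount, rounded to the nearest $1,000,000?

$102,000,000

σ_{20d} = 3.684% × √20 = 16.475%.
ES multiplier = φ(z)/(1−α) = 0.103111/0.05 = 2.062.
ES = 16.475% × 2.062 = 33.971%; on $300,000,000: $101,913,000.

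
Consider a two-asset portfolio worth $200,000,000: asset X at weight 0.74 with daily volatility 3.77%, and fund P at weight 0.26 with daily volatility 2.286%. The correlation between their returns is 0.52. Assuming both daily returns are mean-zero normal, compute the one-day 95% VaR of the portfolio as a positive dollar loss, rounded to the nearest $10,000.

σ_p² = 0.74²·3.77² + 0.26²·2.286² + 2·0.52·0.74·0.26·3.77·2.286 = 9.8607 (%²).
σ_p = √9.8607 = 3.140%.
At 95%, z = 1.645.
VaR = 1.645 × 3.140% = 5.165%; on $200,000,000 that is $10,330,000.

$10,330,000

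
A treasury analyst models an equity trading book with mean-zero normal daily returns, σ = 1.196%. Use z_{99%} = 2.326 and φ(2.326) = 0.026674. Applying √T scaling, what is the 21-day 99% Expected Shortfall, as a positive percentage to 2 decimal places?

14.62%

σ_{21d} = 1.196% × √21 = 5.481%.
ES multiplier = φ(z)/(1−α) = 0.026674/0.01 = 2.667.
ES = 5.481% × 2.667 = 14.618%.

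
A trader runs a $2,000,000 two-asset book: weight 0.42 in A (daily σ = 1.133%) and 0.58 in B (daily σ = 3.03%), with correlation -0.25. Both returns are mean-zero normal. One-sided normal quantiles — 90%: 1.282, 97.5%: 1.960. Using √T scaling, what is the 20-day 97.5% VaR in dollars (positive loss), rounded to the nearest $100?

$298,400

σ_p = √(0.42²·1.133² + 0.58²·3.03² + 2·-0.25·0.42·0.58·1.133·3.03) = 1.702%.
σ_{20d} = 1.702% × √20 = 7.612%.
VaR = 1.960 × 7.612% = 14.920%; on $2,000,000 that is $298,400.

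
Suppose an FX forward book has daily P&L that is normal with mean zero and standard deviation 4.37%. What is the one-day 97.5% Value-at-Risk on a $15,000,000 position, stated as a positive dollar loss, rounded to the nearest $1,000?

At 97.5% one-sided, z = 1.960.
VaR = z·σ = 1.960 × 4.37% = 8.565%.
On $15,000,000: 0.08565 × $15,000,000 = $1,284,750.

$1,285,000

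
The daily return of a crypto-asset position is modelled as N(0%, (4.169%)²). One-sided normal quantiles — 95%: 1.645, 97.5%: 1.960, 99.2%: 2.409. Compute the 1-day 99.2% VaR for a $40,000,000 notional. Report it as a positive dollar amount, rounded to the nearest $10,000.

$4,020,000

VaR = z·σ = 2.409 × 4.169% = 10.043%.
On $40,000,000: 0.10043 × $40,000,000 = $4,017,200.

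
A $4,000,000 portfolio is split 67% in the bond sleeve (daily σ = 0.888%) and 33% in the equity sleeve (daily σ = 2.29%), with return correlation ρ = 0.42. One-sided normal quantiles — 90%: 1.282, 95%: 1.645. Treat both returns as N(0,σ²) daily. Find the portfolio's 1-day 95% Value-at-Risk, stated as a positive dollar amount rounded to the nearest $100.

$75,100

σ_p² = 0.67²·0.888² + 0.33²·2.29² + 2·0.42·0.67·0.33·0.888·2.29 = 1.3027 (%²).
σ_p = √1.3027 = 1.141%.
VaR = 1.645 × 1.141% = 1.877%; on $4,000,000 that is $75,080.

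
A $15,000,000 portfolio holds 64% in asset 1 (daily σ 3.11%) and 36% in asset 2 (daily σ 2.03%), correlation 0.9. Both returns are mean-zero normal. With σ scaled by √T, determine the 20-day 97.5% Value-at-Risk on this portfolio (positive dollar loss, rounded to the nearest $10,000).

σ_p = √(0.64²·3.11² + 0.36²·2.03² + 2·0.9·0.64·0.36·3.11·2.03) = 2.667%.
σ_{20d} = 2.667% × √20 = 11.927%.
z(97.5%) = 1.960.
VaR = 1.960 × 11.927% = 23.377%; on $15,000,000 that is $3,506,550.

$3,510,000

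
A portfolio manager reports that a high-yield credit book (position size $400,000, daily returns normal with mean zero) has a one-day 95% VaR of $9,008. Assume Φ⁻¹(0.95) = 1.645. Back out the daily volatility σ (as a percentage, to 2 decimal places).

VaR as a fraction: $9,008 / $400,000 = 2.252%.
σ = VaR / z = 2.252% / 1.645 = 1.369%.

1.37%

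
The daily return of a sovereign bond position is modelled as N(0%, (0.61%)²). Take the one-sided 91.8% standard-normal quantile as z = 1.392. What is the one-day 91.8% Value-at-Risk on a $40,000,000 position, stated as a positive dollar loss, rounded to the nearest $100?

$339,600

VaR = z·σ = 1.392 × 0.61% = 0.849%.
On $40,000,000: 0.00849 × $40,000,000 = $339,600.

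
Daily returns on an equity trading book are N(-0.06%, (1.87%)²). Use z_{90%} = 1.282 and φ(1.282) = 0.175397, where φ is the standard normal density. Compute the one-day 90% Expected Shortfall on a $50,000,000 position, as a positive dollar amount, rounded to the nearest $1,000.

Tail multiplier: φ(z)/(1−α) = 0.175397 / 0.1 = 1.754.
ES = −(-0.06%) + 1.87% × 1.754 = 3.340%.
On $50,000,000: 0.03340 × $50,000,000 = $1,670,000.

$1,670,000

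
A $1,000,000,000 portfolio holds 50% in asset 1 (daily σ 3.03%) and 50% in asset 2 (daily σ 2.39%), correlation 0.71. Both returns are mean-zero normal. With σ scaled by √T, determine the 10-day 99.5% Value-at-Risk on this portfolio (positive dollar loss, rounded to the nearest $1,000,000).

$204,000,000

σ_p = √(0.5²·3.03² + 0.5²·2.39² + 2·0.71·0.5·0.5·3.03·2.39) = 2.509%.
σ_{10d} = 2.509% × √10 = 7.934%.
z(99.5%) = 2.576.
VaR = 2.576 × 7.934% = 20.438%; on $1,000,000,000 that is $204,380,000.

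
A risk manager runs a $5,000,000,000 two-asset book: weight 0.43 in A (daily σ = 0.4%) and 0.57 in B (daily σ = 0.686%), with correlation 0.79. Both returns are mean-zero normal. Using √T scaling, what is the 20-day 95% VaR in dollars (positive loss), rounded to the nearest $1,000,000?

σ_p = √(0.43²·0.4² + 0.57²·0.686² + 2·0.79·0.43·0.57·0.4·0.686) = 0.537%.
σ_{20d} = 0.537% × √20 = 2.402%.
z(95%) = 1.645.
VaR = 1.645 × 2.402% = 3.951%; on $5,000,000,000 that is $197,550,000.

$198,000,000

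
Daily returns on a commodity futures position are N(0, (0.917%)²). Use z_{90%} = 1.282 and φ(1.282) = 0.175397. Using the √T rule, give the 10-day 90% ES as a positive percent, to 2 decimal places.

5.09%

σ_{10d} = 0.917% × √10 = 2.900%.
ES multiplier = φ(z)/(1−α) = 0.175397/0.1 = 1.754.
ES = 2.900% × 1.754 = 5.087%.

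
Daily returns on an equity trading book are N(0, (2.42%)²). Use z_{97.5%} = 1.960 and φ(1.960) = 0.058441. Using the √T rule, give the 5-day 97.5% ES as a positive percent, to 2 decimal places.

σ_{5d} = 2.42% × √5 = 5.411%.
ES multiplier = φ(z)/(1−α) = 0.058441/0.025 = 2.338.
ES = 5.411% × 2.338 = 12.651%.

12.65%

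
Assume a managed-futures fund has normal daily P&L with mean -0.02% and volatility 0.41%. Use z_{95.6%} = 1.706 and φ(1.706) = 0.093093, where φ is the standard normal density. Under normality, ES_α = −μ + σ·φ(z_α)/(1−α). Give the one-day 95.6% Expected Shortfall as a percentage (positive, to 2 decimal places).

Tail multiplier: φ(z)/(1−α) = 0.093093 / 0.044 = 2.116.
ES = −(-0.02%) + 0.41% × 2.116 = 0.888%.

0.89%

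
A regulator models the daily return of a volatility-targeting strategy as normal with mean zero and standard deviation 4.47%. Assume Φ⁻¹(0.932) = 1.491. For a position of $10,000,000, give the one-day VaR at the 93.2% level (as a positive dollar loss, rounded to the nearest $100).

VaR = z·σ = 1.491 × 4.47% = 6.665%.
On $10,000,000: 0.06665 × $10,000,000 = $666,500.

$666,500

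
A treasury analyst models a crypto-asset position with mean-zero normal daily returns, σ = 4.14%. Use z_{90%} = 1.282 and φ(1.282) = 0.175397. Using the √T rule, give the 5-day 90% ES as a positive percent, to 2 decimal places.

16.24%

σ_{5d} = 4.14% × √5 = 9.257%.
ES multiplier = φ(z)/(1−α) = 0.175397/0.1 = 1.754.
ES = 9.257% × 1.754 = 16.237%.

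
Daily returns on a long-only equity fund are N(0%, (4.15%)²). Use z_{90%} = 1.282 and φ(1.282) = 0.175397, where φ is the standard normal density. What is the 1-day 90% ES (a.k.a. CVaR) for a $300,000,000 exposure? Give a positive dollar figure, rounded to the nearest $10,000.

Tail multiplier: φ(z)/(1−α) = 0.175397 / 0.1 = 1.754.
ES = 4.15% × 1.754 = 7.279%.
On $300,000,000: 0.07279 × $300,000,000 = $21,837,000.

$21,840,000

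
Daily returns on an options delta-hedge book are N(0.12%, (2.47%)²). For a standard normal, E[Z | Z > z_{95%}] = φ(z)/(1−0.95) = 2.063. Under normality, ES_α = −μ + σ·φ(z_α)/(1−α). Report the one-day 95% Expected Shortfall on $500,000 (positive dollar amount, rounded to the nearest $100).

$24,900

ES = −(0.12%) + 2.47% × 2.063 = 4.976%.
On $500,000: 0.04976 × $500,000 = $24,880.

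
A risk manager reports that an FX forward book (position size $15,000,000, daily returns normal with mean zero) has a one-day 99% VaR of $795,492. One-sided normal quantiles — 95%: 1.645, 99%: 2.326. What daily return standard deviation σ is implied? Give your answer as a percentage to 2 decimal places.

2.28%

VaR as a fraction: $795,492 / $15,000,000 = 5.303%.
σ = VaR / z = 5.303% / 2.326 = 2.280%.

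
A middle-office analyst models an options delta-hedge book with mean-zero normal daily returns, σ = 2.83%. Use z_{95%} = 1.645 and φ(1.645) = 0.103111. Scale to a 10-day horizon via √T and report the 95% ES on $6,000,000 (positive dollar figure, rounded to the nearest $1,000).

$1,107,000

σ_{10d} = 2.83% × √10 = 8.949%.
ES multiplier = φ(z)/(1−α) = 0.103111/0.05 = 2.062.
ES = 8.949% × 2.062 = 18.453%; on $6,000,000: $1,107,180.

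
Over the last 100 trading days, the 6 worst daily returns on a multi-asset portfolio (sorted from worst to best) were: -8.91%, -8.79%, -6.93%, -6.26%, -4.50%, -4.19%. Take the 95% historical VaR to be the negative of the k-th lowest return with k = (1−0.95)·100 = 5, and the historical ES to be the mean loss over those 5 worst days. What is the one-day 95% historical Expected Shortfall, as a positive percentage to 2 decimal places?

The 5 worst returns sum to -35.39%.
ES = −(-35.39%) / 5 = 7.078% ≈ 7.08%.

7.08%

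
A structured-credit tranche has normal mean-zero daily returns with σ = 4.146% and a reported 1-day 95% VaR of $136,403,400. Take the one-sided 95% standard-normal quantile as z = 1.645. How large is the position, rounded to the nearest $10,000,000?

$2,000,000,000

VaR as a fraction of value: z·σ = 1.645 × 4.146% = 6.82017%.
Position = $136,403,400 / 0.0682017 = $2,000,000,000.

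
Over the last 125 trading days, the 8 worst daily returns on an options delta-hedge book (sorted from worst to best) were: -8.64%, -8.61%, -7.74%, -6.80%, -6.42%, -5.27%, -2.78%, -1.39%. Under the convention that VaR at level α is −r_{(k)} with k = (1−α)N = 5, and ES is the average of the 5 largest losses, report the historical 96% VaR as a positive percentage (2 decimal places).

k = 5; the 5th lowest return is -6.42%, so VaR = 6.42%.

6.42%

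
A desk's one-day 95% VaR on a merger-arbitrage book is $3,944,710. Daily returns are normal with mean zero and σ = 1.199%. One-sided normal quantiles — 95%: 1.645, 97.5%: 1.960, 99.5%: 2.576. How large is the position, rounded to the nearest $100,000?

$200,000,000

VaR as a fraction of value: z·σ = 1.645 × 1.199% = 1.97236%.
Position = $3,944,710 / 0.0197235 = $200,000,000.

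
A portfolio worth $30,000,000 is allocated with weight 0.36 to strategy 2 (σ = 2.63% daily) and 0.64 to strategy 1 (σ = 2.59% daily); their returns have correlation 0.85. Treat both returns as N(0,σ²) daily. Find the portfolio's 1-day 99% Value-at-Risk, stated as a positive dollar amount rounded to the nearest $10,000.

σ_p² = 0.36²·2.63² + 0.64²·2.59² + 2·0.85·0.36·0.64·2.63·2.59 = 6.3121 (%²).
σ_p = √6.3121 = 2.512%.
At 99%, z = 2.326.
VaR = 2.326 × 2.512% = 5.843%; on $30,000,000 that is $1,752,900.

$1,750,000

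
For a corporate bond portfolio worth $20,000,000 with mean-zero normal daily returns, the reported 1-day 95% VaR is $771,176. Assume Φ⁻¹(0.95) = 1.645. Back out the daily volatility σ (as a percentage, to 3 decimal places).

VaR as a fraction: $771,176 / $20,000,000 = 3.856%.
σ = VaR / z = 3.856% / 1.645 = 2.344%.

2.344%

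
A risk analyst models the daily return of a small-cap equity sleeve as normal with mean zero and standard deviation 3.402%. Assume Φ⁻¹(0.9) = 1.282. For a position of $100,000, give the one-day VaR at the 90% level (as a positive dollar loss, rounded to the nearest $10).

$4,360

VaR = z·σ = 1.282 × 3.402% = 4.361%.
On $100,000: 0.04361 × $100,000 = $4,361.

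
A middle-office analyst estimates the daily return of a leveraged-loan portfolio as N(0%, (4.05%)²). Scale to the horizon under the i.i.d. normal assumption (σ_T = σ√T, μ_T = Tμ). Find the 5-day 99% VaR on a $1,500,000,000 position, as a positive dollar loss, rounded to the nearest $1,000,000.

$316,000,000

At 99%, z = 2.326.
σ_{5d} = 4.05% × √5 = 9.056%.
VaR = 2.326 × 9.056% = 21.064%.
On $1,500,000,000: 0.21064 × $1,500,000,000 = $315,960,000.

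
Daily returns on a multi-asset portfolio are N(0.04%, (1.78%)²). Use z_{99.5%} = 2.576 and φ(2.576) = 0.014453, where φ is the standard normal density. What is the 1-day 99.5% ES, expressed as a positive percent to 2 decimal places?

5.11%

Tail multiplier: φ(z)/(1−α) = 0.014453 / 0.005 = 2.891.
ES = −(0.04%) + 1.78% × 2.891 = 5.106%.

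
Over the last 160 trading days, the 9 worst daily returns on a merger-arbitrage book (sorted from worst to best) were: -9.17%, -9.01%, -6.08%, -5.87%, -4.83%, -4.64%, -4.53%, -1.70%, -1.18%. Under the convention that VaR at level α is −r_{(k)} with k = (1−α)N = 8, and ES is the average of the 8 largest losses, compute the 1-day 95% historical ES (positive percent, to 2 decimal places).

5.73%

The 8 worst returns sum to -45.83%.
ES = −(-45.83%) / 8 = 5.72875% ≈ 5.73%.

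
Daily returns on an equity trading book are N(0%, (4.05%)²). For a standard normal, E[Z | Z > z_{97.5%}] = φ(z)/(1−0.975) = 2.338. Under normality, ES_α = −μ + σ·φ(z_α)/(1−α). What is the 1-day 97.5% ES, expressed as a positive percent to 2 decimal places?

ES = 4.05% × 2.338 = 9.469%.

9.47%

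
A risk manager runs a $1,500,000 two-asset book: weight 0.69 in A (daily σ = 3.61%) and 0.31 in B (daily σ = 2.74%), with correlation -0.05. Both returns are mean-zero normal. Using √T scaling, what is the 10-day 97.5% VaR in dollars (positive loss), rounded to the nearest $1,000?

σ_p = √(0.69²·3.61² + 0.31²·2.74² + 2·-0.05·0.69·0.31·3.61·2.74) = 2.591%.
σ_{10d} = 2.591% × √10 = 8.193%.
z(97.5%) = 1.960.
VaR = 1.960 × 8.193% = 16.058%; on $1,500,000 that is $240,870.

$241,000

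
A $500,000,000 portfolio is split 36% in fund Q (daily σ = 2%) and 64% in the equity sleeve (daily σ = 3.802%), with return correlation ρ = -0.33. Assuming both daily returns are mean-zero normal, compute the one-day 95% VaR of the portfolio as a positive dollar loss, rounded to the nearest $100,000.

σ_p² = 0.36²·2² + 0.64²·3.802² + 2·-0.33·0.36·0.64·2·3.802 = 5.2830 (%²).
σ_p = √5.2830 = 2.298%.
At 95%, z = 1.645.
VaR = 1.645 × 2.298% = 3.780%; on $500,000,000 that is $18,900,000.

$18,900,000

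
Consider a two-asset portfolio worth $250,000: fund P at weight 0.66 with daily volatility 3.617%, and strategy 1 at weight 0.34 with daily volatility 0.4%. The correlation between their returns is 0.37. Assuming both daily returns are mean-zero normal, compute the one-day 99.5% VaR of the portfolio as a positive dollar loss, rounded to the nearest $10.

σ_p² = 0.66²·3.617² + 0.34²·0.4² + 2·0.37·0.66·0.34·3.617·0.4 = 5.9576 (%²).
σ_p = √5.9576 = 2.441%.
At 99.5%, z = 2.576.
VaR = 2.576 × 2.441% = 6.288%; on $250,000 that is $15,720.

$15,720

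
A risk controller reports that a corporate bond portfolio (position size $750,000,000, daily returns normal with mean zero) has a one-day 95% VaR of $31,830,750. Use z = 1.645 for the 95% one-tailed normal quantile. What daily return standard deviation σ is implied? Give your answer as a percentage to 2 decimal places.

2.58%

VaR as a fraction: $31,830,750 / $750,000,000 = 4.244%.
σ = VaR / z = 4.244% / 1.645 = 2.580%.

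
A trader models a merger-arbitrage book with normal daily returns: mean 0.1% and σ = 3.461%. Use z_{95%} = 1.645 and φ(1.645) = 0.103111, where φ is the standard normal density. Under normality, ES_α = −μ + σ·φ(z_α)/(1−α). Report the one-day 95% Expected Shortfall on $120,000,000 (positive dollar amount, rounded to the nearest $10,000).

$8,440,000

Tail multiplier: φ(z)/(1−α) = 0.103111 / 0.05 = 2.062.
ES = −(0.1%) + 3.461% × 2.062 = 7.037%.
On $120,000,000: 0.07037 × $120,000,000 = $8,444,400.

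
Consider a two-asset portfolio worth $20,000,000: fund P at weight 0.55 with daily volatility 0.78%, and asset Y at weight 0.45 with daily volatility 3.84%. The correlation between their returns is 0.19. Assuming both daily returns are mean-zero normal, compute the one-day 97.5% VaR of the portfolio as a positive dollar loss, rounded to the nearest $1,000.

$728,000

σ_p² = 0.55²·0.78² + 0.45²·3.84² + 2·0.19·0.55·0.45·0.78·3.84 = 3.4517 (%²).
σ_p = √3.4517 = 1.858%.
At 97.5%, z = 1.960.
VaR = 1.960 × 1.858% = 3.642%; on $20,000,000 that is $728,400.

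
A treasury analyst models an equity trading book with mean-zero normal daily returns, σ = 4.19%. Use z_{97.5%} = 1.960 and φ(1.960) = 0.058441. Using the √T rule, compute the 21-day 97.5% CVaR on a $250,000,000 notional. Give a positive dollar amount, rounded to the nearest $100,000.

$112,200,000

σ_{21d} = 4.19% × √21 = 19.201%.
ES multiplier = φ(z)/(1−α) = 0.058441/0.025 = 2.338.
ES = 19.201% × 2.338 = 44.892%; on $250,000,000: $112,230,000.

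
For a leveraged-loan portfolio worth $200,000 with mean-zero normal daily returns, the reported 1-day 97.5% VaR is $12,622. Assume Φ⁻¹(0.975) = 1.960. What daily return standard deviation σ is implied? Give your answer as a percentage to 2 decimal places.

3.22%

VaR as a fraction: $12,622 / $200,000 = 6.311%.
σ = VaR / z = 6.311% / 1.960 = 3.220%.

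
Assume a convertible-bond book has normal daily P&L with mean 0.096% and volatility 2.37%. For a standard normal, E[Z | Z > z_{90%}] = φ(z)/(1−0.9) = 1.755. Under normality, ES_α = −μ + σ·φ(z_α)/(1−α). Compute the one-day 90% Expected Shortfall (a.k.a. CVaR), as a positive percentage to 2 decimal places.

ES = −(0.096%) + 2.37% × 1.755 = 4.063%.

4.06%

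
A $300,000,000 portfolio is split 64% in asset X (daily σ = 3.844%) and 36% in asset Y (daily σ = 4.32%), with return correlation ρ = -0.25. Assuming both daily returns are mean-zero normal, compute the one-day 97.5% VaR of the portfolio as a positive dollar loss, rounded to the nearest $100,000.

σ_p² = 0.64²·3.844² + 0.36²·4.32² + 2·-0.25·0.64·0.36·3.844·4.32 = 6.5580 (%²).
σ_p = √6.5580 = 2.561%.
At 97.5%, z = 1.960.
VaR = 1.960 × 2.561% = 5.020%; on $300,000,000 that is $15,060,000.

$15,100,000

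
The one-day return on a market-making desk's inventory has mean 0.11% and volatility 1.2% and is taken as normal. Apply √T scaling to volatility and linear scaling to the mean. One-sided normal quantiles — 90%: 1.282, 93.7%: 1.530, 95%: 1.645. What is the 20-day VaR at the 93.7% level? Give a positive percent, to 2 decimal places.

6.01%

σ_{20d} = 1.2% × √20 = 5.367%; μ_{20d} = 20 × 0.11% = 2.200%.
VaR = −(2.200%) + 1.530 × 5.367% = 6.012%.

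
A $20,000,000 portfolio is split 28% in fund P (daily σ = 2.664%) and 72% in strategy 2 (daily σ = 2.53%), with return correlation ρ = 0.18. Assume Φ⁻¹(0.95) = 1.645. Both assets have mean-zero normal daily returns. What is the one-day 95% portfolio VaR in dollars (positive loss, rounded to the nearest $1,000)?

σ_p² = 0.28²·2.664² + 0.72²·2.53² + 2·0.18·0.28·0.72·2.664·2.53 = 4.3638 (%²).
σ_p = √4.3638 = 2.089%.
VaR = 1.645 × 2.089% = 3.436%; on $20,000,000 that is $687,200.

$687,000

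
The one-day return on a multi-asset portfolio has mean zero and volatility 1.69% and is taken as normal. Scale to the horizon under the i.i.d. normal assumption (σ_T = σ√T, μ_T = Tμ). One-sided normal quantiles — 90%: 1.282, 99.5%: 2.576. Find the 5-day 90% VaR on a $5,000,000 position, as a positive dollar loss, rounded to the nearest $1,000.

σ_{5d} = 1.69% × √5 = 3.779%.
VaR = 1.282 × 3.779% = 4.845%.
On $5,000,000: 0.04845 × $5,000,000 = $242,250.

$242,000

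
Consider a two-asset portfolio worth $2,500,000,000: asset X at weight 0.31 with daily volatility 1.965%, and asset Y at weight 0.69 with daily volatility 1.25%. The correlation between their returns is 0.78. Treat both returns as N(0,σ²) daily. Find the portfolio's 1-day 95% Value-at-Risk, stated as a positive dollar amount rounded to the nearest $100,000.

σ_p² = 0.31²·1.965² + 0.69²·1.25² + 2·0.78·0.31·0.69·1.965·1.25 = 1.9346 (%²).
σ_p = √1.9346 = 1.391%.
At 95%, z = 1.645.
VaR = 1.645 × 1.391% = 2.288%; on $2,500,000,000 that is $57,200,000.

$57,200,000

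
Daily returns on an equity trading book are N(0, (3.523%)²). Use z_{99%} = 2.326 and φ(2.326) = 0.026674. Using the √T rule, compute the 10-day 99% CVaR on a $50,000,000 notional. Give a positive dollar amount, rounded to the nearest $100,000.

$14,900,000

σ_{10d} = 3.523% × √10 = 11.141%.
ES multiplier = φ(z)/(1−α) = 0.026674/0.01 = 2.667.
ES = 11.141% × 2.667 = 29.713%; on $50,000,000: $14,856,500.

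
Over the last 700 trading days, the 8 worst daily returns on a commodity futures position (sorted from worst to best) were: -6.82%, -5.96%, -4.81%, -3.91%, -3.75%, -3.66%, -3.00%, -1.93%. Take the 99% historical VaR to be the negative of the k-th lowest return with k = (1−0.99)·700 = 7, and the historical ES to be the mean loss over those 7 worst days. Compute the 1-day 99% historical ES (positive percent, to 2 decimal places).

The 7 worst returns sum to -31.91%.
ES = −(-31.91%) / 7 = 4.5585…% ≈ 4.56%.

4.56%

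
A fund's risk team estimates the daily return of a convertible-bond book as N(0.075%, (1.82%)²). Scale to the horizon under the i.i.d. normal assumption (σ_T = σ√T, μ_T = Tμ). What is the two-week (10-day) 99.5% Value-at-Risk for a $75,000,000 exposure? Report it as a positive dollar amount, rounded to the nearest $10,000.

$10,560,000

At 99.5%, z = 2.576.
σ_{10d} = 1.82% × √10 = 5.755%; μ_{10d} = 10 × 0.075% = 0.750%.
VaR = −(0.750%) + 2.576 × 5.755% = 14.075%.
On $75,000,000: 0.14075 × $75,000,000 = $10,556,250.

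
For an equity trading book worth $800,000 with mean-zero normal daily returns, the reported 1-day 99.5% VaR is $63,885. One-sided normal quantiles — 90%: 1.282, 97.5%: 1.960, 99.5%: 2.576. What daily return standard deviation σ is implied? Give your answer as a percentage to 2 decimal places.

3.10%

VaR as a fraction: $63,885 / $800,000 = 7.986%.
σ = VaR / z = 7.986% / 2.576 = 3.100%.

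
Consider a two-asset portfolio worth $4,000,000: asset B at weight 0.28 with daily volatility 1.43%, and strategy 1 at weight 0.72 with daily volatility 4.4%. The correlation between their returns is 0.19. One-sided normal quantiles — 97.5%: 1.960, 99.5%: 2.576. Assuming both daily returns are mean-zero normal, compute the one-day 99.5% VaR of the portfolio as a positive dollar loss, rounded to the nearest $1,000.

σ_p² = 0.28²·1.43² + 0.72²·4.4² + 2·0.19·0.28·0.72·1.43·4.4 = 10.6786 (%²).
σ_p = √10.6786 = 3.268%.
VaR = 2.576 × 3.268% = 8.418%; on $4,000,000 that is $336,720.

$337,000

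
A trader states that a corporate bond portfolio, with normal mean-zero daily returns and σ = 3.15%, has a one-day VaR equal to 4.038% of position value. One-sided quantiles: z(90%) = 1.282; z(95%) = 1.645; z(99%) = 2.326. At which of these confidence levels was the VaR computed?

Implied z = VaR/σ = 4.038 / 3.15 = 1.282.
This matches z(90%) = 1.282.

90%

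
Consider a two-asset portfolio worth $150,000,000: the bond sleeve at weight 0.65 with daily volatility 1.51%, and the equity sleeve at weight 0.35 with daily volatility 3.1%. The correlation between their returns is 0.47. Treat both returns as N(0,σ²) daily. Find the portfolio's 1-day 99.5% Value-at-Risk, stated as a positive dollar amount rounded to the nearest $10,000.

$6,850,000

σ_p² = 0.65²·1.51² + 0.35²·3.1² + 2·0.47·0.65·0.35·1.51·3.1 = 3.1416 (%²).
σ_p = √3.1416 = 1.772%.
At 99.5%, z = 2.576.
VaR = 2.576 × 1.772% = 4.565%; on $150,000,000 that is $6,847,500.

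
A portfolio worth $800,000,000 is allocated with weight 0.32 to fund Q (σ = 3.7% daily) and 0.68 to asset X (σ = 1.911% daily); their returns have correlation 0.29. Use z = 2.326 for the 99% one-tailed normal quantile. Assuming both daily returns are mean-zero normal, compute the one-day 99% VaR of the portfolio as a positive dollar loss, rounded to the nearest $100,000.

$37,100,000

σ_p² = 0.32²·3.7² + 0.68²·1.911² + 2·0.29·0.32·0.68·3.7·1.911 = 3.9829 (%²).
σ_p = √3.9829 = 1.996%.
VaR = 2.326 × 1.996% = 4.643%; on $800,000,000 that is $37,144,000.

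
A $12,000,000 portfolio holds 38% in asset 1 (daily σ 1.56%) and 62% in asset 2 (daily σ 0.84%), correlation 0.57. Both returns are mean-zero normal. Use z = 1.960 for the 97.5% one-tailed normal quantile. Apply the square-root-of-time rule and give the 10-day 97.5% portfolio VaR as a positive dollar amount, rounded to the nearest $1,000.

$734,000

σ_p = √(0.38²·1.56² + 0.62²·0.84² + 2·0.57·0.38·0.62·1.56·0.84) = 0.987%.
σ_{10d} = 0.987% × √10 = 3.121%.
VaR = 1.960 × 3.121% = 6.117%; on $12,000,000 that is $734,040.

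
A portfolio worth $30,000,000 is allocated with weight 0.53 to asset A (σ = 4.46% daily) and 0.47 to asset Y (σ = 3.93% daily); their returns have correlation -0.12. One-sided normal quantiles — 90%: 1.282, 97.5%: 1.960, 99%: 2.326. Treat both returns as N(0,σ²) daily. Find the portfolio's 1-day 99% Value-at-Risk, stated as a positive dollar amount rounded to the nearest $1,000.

σ_p² = 0.53²·4.46² + 0.47²·3.93² + 2·-0.12·0.53·0.47·4.46·3.93 = 7.9514 (%²).
σ_p = √7.9514 = 2.820%.
VaR = 2.326 × 2.820% = 6.559%; on $30,000,000 that is $1,967,700.

$1,968,000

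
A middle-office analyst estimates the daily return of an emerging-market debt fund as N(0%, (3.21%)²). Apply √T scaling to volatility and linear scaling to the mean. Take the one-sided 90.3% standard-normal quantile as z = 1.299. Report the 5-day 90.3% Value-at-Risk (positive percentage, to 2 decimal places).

σ_{5d} = 3.21% × √5 = 7.178%.
VaR = 1.299 × 7.178% = 9.324%.

9.32%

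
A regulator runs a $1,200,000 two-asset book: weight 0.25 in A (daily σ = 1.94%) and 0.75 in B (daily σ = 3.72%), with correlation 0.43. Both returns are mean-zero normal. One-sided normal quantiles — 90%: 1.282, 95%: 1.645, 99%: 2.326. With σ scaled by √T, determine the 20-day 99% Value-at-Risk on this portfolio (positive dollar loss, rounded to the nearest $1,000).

$378,000

σ_p = √(0.25²·1.94² + 0.75²·3.72² + 2·0.43·0.25·0.75·1.94·3.72) = 3.030%.
σ_{20d} = 3.030% × √20 = 13.551%.
VaR = 2.326 × 13.551% = 31.520%; on $1,200,000 that is $378,240.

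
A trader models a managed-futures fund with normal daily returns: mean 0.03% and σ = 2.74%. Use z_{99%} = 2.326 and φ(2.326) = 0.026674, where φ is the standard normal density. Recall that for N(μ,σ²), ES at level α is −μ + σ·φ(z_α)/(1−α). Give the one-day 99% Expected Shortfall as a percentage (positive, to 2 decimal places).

Tail multiplier: φ(z)/(1−α) = 0.026674 / 0.01 = 2.667.
ES = −(0.03%) + 2.74% × 2.667 = 7.278%.

7.28%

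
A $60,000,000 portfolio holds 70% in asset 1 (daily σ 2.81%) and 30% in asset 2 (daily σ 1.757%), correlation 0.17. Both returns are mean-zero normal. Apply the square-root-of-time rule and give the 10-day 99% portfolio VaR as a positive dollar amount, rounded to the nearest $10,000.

$9,360,000

σ_p = √(0.7²·2.81² + 0.3²·1.757² + 2·0.17·0.7·0.3·2.81·1.757) = 2.121%.
σ_{10d} = 2.121% × √10 = 6.707%.
z(99%) = 2.326.
VaR = 2.326 × 6.707% = 15.600%; on $60,000,000 that is $9,360,000.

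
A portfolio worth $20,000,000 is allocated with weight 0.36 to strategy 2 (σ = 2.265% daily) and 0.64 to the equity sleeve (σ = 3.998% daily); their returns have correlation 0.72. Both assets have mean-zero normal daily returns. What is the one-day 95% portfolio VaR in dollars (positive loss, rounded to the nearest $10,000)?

σ_p² = 0.36²·2.265² + 0.64²·3.998² + 2·0.72·0.36·0.64·2.265·3.998 = 10.2163 (%²).
σ_p = √10.2163 = 3.196%.
At 95%, z = 1.645.
VaR = 1.645 × 3.196% = 5.257%; on $20,000,000 that is $1,051,400.

$1,050,000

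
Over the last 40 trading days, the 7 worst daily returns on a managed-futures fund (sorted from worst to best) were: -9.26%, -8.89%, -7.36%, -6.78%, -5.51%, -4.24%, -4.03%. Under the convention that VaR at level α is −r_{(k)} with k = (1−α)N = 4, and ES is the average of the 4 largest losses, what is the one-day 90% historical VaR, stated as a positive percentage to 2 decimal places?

k = 4; the 4th lowest return is -6.78%, so VaR = 6.78%.

6.78%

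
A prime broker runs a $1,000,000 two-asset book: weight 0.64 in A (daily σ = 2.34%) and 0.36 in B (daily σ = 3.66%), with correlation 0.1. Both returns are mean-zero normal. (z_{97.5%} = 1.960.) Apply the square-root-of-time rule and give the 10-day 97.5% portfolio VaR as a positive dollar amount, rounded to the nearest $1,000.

$130,000

σ_p = √(0.64²·2.34² + 0.36²·3.66² + 2·0.1·0.64·0.36·2.34·3.66) = 2.091%.
σ_{10d} = 2.091% × √10 = 6.612%.
VaR = 1.960 × 6.612% = 12.960%; on $1,000,000 that is $129,600.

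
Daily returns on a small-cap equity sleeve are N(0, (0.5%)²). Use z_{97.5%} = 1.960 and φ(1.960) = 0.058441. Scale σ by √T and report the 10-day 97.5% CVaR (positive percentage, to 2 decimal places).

σ_{10d} = 0.5% × √10 = 1.581%.
ES multiplier = φ(z)/(1−α) = 0.058441/0.025 = 2.338.
ES = 1.581% × 2.338 = 3.696%.

3.70%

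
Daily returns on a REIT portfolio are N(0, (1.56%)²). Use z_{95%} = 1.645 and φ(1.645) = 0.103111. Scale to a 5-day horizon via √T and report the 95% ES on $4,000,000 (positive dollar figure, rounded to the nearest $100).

$287,700

σ_{5d} = 1.56% × √5 = 3.488%.
ES multiplier = φ(z)/(1−α) = 0.103111/0.05 = 2.062.
ES = 3.488% × 2.062 = 7.192%; on $4,000,000: $287,680.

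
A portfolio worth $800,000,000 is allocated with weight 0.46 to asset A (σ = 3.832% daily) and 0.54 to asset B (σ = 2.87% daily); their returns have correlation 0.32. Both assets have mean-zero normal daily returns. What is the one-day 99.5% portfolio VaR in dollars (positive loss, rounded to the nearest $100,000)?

$55,500,000

σ_p² = 0.46²·3.832² + 0.54²·2.87² + 2·0.32·0.46·0.54·3.832·2.87 = 7.2575 (%²).
σ_p = √7.2575 = 2.694%.
At 99.5%, z = 2.576.
VaR = 2.576 × 2.694% = 6.940%; on $800,000,000 that is $55,520,000.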